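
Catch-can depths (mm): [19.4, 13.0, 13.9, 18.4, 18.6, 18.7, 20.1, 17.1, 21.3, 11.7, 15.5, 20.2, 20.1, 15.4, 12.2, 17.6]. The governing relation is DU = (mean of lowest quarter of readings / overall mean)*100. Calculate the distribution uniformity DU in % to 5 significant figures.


sorted lowest 4 of 16: [11.7, 12.2, 13.0, 13.9] -> mean = 12.70000 mm
overall mean = 17.07500 mm
DU = (12.70000/17.07500)*100 = 74.378 %
Therefore the distribution uniformity DU = 74.378 %.


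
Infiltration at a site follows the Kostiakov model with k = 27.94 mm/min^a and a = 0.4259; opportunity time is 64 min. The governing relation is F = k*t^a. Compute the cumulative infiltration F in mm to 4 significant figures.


F = 27.94 * 64^0.4259 = 164.2 mm
Therefore the cumulative infiltration F = 164.2 mm.


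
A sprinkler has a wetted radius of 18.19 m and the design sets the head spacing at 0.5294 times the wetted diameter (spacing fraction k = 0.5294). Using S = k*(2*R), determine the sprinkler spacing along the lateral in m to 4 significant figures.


S = 0.5294 * (2 * 18.19) = 19.26 m
Therefore the sprinkler spacing along the lateral = 19.26 m.


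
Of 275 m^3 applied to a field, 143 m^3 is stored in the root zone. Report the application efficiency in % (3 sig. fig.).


Approach: apply the application efficiency ratio, Ea = (stored/applied)*100.
Ea = (143/275)*100 = 52.0 %
Therefore the application efficiency = 52.0 %.


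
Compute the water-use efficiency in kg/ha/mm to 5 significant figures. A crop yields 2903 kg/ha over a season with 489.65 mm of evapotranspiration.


Approach: apply the water-use efficiency ratio, WUE = yield/ET.
WUE = 2903 / 489.65 = 5.9287 kg/ha/mm
Therefore the water-use efficiency = 5.9287 kg/ha/mm.


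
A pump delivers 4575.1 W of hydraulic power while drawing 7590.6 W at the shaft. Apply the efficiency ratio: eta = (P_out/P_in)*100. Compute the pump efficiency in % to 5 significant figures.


eta = (4575.1 / 7590.6) * 100 = 60.273 %
Therefore the pump efficiency = 60.273 %.


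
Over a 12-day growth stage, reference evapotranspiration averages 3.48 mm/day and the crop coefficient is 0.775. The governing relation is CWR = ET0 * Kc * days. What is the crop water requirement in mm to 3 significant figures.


CWR = 3.48 * 0.775 * 12 = 32.4 mm
Therefore the crop water requirement = 32.4 mm.


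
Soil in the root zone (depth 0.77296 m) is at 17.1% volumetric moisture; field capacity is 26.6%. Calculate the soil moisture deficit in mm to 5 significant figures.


Approach: apply the soil moisture deficit relation, SMD = (FC - theta)/100 * depth * 1000.
SMD = (26.6 - 17.1)/100 * 0.77296 * 1000 = 73.431 mm
Therefore the soil moisture deficit = 73.431 mm.


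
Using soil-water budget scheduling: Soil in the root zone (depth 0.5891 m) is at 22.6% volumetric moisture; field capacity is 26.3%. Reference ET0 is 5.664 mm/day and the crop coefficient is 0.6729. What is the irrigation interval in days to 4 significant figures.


Approach: apply soil-water budget scheduling, SMD = (FC-theta)/100*depth*1000; ETc = ET0*Kc; interval = SMD/ETc.
Step 1 — soil moisture deficit:
  SMD = (26.3 - 22.6)/100 * 0.5891 * 1000 = 21.7967 mm
Step 2 — daily crop ET (ETc = ET0*Kc):
  ETc = 5.664 * 0.6729 = 3.81131 mm/day
Step 3 — irrigation interval (SMD/ETc):
  interval = 21.7967 / 3.81131 = 5.719 days
Therefore the irrigation interval = 5.719 days.


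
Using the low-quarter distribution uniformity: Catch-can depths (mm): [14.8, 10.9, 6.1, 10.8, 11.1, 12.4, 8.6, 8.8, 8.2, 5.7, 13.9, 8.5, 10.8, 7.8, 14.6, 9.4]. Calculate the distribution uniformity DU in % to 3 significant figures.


Approach: apply the low-quarter distribution uniformity, DU = (mean of lowest quarter of readings / overall mean)*100.
sorted lowest 4 of 16: [5.7, 6.1, 7.8, 8.2] -> mean = 6.9500 mm
overall mean = 10.150 mm
DU = (6.9500/10.150)*100 = 68.5 %
Therefore the distribution uniformity DU = 68.5 %.


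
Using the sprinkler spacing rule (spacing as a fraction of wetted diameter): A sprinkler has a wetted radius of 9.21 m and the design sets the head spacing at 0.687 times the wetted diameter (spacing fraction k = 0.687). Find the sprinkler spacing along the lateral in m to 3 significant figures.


Approach: apply the sprinkler spacing rule (spacing as a fraction of wetted diameter), S = k*(2*R).
S = 0.687 * (2 * 9.21) = 12.7 m
Therefore the sprinkler spacing along the lateral = 12.7 m.


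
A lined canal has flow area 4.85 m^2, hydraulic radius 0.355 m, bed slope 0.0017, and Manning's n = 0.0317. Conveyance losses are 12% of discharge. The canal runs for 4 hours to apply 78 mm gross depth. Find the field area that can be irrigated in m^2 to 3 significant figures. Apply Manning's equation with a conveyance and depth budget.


Approach: apply Manning's equation with a conveyance and depth budget, Q = (1/n)*A*R^(2/3)*S^(1/2); Q_field = Q*(1-loss); Area = Q_field*t/(d/1000).
Step 1 — canal discharge (Manning's equation):
  Q = (1/0.0317) * 4.85 * 0.355^(2/3) * 0.0017^(1/2) = 3.1627 m^3/s
Step 2 — delivered flow: Q_field = 3.1627*(1 - 12/100) = 2.7832 m^3/s
Step 3 — volume delivered: V = 2.7832 * 4*3600 = 40078 m^3
Step 4 — area served: A = V / (depth/1000) = 40078 / 0.078 = 514000 m^2
Therefore the field area that can be irrigated = 514000 m^2.


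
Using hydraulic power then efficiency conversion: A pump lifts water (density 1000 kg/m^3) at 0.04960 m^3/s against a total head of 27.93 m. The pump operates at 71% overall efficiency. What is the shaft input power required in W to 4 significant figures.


Approach: apply hydraulic power then efficiency conversion, P = rho*g*Q*H; P_in = P/eta.
Step 1 — hydraulic power (P = rho*g*Q*H):
  P = 1000 * 9.81 * 0.04960 * 27.93 = 13590.1 W
Step 2 — input power: P_in = P/eta = 13590.1 / 0.71 = 19140 W
Therefore the shaft input power required = 19140 W.


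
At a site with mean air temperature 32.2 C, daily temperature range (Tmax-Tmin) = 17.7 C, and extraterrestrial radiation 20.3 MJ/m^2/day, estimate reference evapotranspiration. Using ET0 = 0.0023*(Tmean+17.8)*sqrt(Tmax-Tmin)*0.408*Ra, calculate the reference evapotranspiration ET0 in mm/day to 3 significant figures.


ET0 = 0.0023*(32.2+17.8)*sqrt(17.7)*0.408*20.3 = 4.01 mm/day
Therefore the reference evapotranspiration ET0 = 4.01 mm/day.


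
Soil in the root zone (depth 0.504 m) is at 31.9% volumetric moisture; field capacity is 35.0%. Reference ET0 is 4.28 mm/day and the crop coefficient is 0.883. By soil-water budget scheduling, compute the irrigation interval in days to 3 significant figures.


Approach: apply soil-water budget scheduling, SMD = (FC-theta)/100*depth*1000; ETc = ET0*Kc; interval = SMD/ETc.
Step 1 — soil moisture deficit:
  SMD = (35.0 - 31.9)/100 * 0.504 * 1000 = 15.624 mm
Step 2 — daily crop ET (ETc = ET0*Kc):
  ETc = 4.28 * 0.883 = 3.7792 mm/day
Step 3 — irrigation interval (SMD/ETc):
  interval = 15.624 / 3.7792 = 4.13 days
Therefore the irrigation interval = 4.13 days.


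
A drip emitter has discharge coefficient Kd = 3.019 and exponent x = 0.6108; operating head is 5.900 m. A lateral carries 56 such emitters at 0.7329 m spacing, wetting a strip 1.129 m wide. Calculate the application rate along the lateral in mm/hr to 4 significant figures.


Approach: apply the emitter equation with a lateral mass balance, q = Kd*h^x; Q = n*q; rate = Q/(n*spacing*width).
Step 1 — single emitter flow (q = Kd*h^x):
  q = 3.019 * 5.900^0.6108 = 8.92688 L/hr
Step 2 — total lateral flow: Q = 56 * 8.92688 = 499.905 L/hr
Step 3 — wetted area: A = 56 * 0.7329 * 1.129 = 46.3369 m^2
Step 4 — application rate: Q/A = 499.905/46.3369 = 10.79 mm/hr
Therefore the application rate along the lateral = 10.79 mm/hr.


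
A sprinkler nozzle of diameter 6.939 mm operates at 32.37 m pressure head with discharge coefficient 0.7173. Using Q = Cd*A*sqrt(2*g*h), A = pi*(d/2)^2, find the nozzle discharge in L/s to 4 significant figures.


A = pi*(6.939e-3/2)^2 = 3.78167e-05 m^2
Q = 0.7173 * 3.78167e-05 * sqrt(2*9.81*32.37) * 1000 = 0.6836 L/s
Therefore the nozzle discharge = 0.6836 L/s.


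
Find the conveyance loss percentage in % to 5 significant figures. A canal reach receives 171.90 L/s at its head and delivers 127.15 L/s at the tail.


Approach: apply the conveyance loss ratio, loss% = ((Q_head - Q_tail)/Q_head)*100.
loss = ((171.90 - 127.15)/171.90)*100 = 26.033 %
Therefore the conveyance loss percentage = 26.033 %.


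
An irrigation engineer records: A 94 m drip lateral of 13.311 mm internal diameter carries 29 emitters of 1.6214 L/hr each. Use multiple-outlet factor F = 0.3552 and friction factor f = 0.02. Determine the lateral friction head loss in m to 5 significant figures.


Approach: apply Darcy-Weisbach with the multiple-outlet F-factor, Q = n*q/(3600*1000) m^3/s; v = Q/A; hf = F*f*(L/D)*(v^2/(2g)).
Q = 29*1.6214/(3600*1000) = 1.306128e-05 m^3/s
A = pi*(13.311e-3/2)^2 = 1.391590e-04 m^2, so v = Q/A = 0.09385867 m/s
hf = 0.3552*0.02*(94/0.013311)*(0.09385867^2/(2*9.81)) = 0.022525 m
Therefore the lateral friction head loss = 0.022525 m.


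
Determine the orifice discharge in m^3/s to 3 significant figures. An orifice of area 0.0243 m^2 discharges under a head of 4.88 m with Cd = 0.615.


Approach: apply the orifice equation, Q = Cd*A*sqrt(2*g*h).
Q = 0.615 * 0.0243 * sqrt(2*9.81*4.88) = 0.146 m^3/s
Therefore the orifice discharge = 0.146 m^3/s.


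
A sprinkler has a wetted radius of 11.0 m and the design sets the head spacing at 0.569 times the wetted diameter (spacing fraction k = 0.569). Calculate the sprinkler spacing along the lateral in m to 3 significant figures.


Approach: apply the sprinkler spacing rule (spacing as a fraction of wetted diameter), S = k*(2*R).
S = 0.569 * (2 * 11.0) = 12.5 m
Therefore the sprinkler spacing along the lateral = 12.5 m.


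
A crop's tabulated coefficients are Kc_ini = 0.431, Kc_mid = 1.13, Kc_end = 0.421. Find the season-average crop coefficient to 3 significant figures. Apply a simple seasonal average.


Approach: apply a simple seasonal average, Kc_avg = (Kc_ini + Kc_mid + Kc_end)/3.
Kc_avg = (0.431 + 1.13 + 0.421)/3 = 0.661
Therefore the season-average crop coefficient = 0.661.


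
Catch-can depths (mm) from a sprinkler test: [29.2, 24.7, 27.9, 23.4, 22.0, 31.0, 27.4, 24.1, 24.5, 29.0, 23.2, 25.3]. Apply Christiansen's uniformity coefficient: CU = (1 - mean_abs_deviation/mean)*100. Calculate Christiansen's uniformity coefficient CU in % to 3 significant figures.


mean = 25.975 mm
mean |d_i - mean| = 2.4375 mm
CU = (1 - 2.4375/25.975)*100 = 90.6 %
Therefore Christiansen's uniformity coefficient CU = 90.6 %.


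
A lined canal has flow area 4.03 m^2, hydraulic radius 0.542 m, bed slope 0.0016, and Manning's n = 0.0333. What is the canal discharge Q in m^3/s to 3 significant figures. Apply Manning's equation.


Approach: apply Manning's equation, Q = (1/n)*A*R^(2/3)*S^(1/2).
Q = (1/0.0333) * 4.03 * 0.542^(2/3) * 0.0016^(1/2) = 3.22 m^3/s
Therefore the canal discharge Q = 3.22 m^3/s.


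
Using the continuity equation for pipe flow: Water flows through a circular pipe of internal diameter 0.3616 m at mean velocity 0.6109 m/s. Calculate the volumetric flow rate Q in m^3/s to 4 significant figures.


Approach: apply the continuity equation for pipe flow, Q = A * v with A = pi*(D/2)^2.
A = pi*(0.3616/2)^2 = 0.102694 m^2
Q = 0.102694 * 0.6109 = 0.06274 m^3/s
Therefore the volumetric flow rate Q = 0.06274 m^3/s.


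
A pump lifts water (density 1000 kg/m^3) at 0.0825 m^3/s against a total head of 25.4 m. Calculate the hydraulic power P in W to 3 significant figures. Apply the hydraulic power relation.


Approach: apply the hydraulic power relation, P = rho*g*Q*H.
P = 1000 * 9.81 * 0.0825 * 25.4 = 20600 W
Therefore the hydraulic power P = 20600 W.


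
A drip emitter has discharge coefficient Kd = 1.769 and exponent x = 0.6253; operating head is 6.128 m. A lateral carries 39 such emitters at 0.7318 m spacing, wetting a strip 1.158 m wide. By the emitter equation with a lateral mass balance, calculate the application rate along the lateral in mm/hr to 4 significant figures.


Approach: apply the emitter equation with a lateral mass balance, q = Kd*h^x; Q = n*q; rate = Q/(n*spacing*width).
Step 1 — single emitter flow (q = Kd*h^x):
  q = 1.769 * 6.128^0.6253 = 5.49589 L/hr
Step 2 — total lateral flow: Q = 39 * 5.49589 = 214.340 L/hr
Step 3 — wetted area: A = 39 * 0.7318 * 1.158 = 33.0496 m^2
Step 4 — application rate: Q/A = 214.340/33.0496 = 6.485 mm/hr
Therefore the application rate along the lateral = 6.485 mm/hr.


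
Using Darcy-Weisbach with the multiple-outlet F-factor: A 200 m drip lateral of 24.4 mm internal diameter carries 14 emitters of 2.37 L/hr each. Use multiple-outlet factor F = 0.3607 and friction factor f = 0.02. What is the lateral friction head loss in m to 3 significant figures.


Approach: apply Darcy-Weisbach with the multiple-outlet F-factor, Q = n*q/(3600*1000) m^3/s; v = Q/A; hf = F*f*(L/D)*(v^2/(2g)).
Q = 14*2.37/(3600*1000) = 9.2167e-06 m^3/s
A = pi*(24.4e-3/2)^2 = 4.6759e-04 m^2, so v = Q/A = 0.019711 m/s
hf = 0.3607*0.02*(200/0.0244)*(0.019711^2/(2*9.81)) = 0.00117 m
Therefore the lateral friction head loss = 0.00117 m.


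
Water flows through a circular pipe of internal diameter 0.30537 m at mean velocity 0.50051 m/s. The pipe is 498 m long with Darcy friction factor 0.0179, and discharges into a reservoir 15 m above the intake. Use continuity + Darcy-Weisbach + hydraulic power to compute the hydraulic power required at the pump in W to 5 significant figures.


Approach: apply continuity + Darcy-Weisbach + hydraulic power, Q = A*v; hf = f*(L/D)*(v^2/(2g)); H = static + hf; P = rho*g*Q*H.
Step 1 — flow rate (continuity, Q = A*v):
  A = pi*(0.30537/2)^2 = 0.07323904 m^2
  Q = 0.07323904 * 0.50051 = 0.03665687 m^3/s
Step 2 — friction head loss (Darcy-Weisbach):
  hf = 0.0179 * (498/0.30537) * (0.50051^2 / (2*9.81))
  hf = 0.3727198 m
Step 3 — total head: H = 15 + 0.3727198 = 15.37272 m
Step 4 — hydraulic power (P = rho*g*Q*H):
  P = 1000 * 9.81 * 0.03665687 * 15.37272 = 5528.1 W
Therefore the hydraulic power required at the pump = 5528.1 W.


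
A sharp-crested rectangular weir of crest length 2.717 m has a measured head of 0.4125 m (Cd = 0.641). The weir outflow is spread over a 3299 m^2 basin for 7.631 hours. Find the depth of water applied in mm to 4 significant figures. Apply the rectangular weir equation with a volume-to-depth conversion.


Approach: apply the rectangular weir equation with a volume-to-depth conversion, Q = (2/3)*Cd*L*sqrt(2g)*H^1.5; d = Q*t/A * 1000.
Step 1 — weir discharge:
  Q = (2/3)*0.641*2.717*sqrt(2*9.81)*0.4125^1.5 = 1.36252 m^3/s
Step 2 — volume: V = 1.36252 * 7.631*3600 = 37430.5 m^3
Step 3 — depth: d = V/A * 1000 = 37430.5/3299 * 1000 = 11350 mm
Therefore the depth of water applied = 11350 mm.


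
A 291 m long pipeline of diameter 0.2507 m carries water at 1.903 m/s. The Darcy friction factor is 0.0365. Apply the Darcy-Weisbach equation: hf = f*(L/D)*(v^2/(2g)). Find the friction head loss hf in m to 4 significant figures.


hf = 0.0365 * (291/0.2507) * (1.903^2 / (2*9.81))
hf = 7.820 m
Therefore the friction head loss hf = 7.820 m.


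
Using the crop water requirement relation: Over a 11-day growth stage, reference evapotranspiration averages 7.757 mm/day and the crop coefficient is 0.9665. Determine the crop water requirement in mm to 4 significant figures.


Approach: apply the crop water requirement relation, CWR = ET0 * Kc * days.
CWR = 7.757 * 0.9665 * 11 = 82.47 mm
Therefore the crop water requirement = 82.47 mm.


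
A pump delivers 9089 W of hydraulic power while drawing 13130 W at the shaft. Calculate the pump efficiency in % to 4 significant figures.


Approach: apply the efficiency ratio, eta = (P_out/P_in)*100.
eta = (9089 / 13130) * 100 = 69.22 %
Therefore the pump efficiency = 69.22 %.


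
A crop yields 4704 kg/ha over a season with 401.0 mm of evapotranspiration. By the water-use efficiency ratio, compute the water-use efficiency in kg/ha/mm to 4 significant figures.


Approach: apply the water-use efficiency ratio, WUE = yield/ET.
WUE = 4704 / 401.0 = 11.73 kg/ha/mm
Therefore the water-use efficiency = 11.73 kg/ha/mm.


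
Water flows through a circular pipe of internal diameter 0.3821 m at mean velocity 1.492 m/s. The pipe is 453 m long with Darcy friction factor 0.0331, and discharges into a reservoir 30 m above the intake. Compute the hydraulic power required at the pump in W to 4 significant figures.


Approach: apply continuity + Darcy-Weisbach + hydraulic power, Q = A*v; hf = f*(L/D)*(v^2/(2g)); H = static + hf; P = rho*g*Q*H.
Step 1 — flow rate (continuity, Q = A*v):
  A = pi*(0.3821/2)^2 = 0.114668 m^2
  Q = 0.114668 * 1.492 = 0.171085 m^3/s
Step 2 — friction head loss (Darcy-Weisbach):
  hf = 0.0331 * (453/0.3821) * (1.492^2 / (2*9.81))
  hf = 4.45233 m
Step 3 — total head: H = 30 + 4.45233 = 34.4523 m
Step 4 — hydraulic power (P = rho*g*Q*H):
  P = 1000 * 9.81 * 0.171085 * 34.4523 = 57820 W
Therefore the hydraulic power required at the pump = 57820 W.


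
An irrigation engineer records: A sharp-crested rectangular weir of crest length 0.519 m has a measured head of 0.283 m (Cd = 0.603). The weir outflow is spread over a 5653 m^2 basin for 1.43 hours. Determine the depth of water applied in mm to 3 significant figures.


Approach: apply the rectangular weir equation with a volume-to-depth conversion, Q = (2/3)*Cd*L*sqrt(2g)*H^1.5; d = Q*t/A * 1000.
Step 1 — weir discharge:
  Q = (2/3)*0.603*0.519*sqrt(2*9.81)*0.283^1.5 = 0.13913 m^3/s
Step 2 — volume: V = 0.13913 * 1.43*3600 = 716.24 m^3
Step 3 — depth: d = V/A * 1000 = 716.24/5653 * 1000 = 127 mm
Therefore the depth of water applied = 127 mm.


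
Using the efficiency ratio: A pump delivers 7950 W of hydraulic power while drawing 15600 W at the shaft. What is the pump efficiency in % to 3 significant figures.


Approach: apply the efficiency ratio, eta = (P_out/P_in)*100.
eta = (7950 / 15600) * 100 = 51.0 %
Therefore the pump efficiency = 51.0 %.


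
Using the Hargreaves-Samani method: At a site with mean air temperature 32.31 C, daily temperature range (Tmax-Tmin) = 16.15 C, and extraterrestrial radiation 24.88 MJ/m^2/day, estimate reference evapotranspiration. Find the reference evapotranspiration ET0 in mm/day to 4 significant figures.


Approach: apply the Hargreaves-Samani method, ET0 = 0.0023*(Tmean+17.8)*sqrt(Tmax-Tmin)*0.408*Ra.
ET0 = 0.0023*(32.31+17.8)*sqrt(16.15)*0.408*24.88 = 4.702 mm/day
Therefore the reference evapotranspiration ET0 = 4.702 mm/day.


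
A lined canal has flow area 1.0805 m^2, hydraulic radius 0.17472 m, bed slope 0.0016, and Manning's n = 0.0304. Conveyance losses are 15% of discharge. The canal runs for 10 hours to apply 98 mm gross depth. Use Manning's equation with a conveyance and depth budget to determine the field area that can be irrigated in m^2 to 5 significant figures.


Approach: apply Manning's equation with a conveyance and depth budget, Q = (1/n)*A*R^(2/3)*S^(1/2); Q_field = Q*(1-loss); Area = Q_field*t/(d/1000).
Step 1 — canal discharge (Manning's equation):
  Q = (1/0.0304) * 1.0805 * 0.17472^(2/3) * 0.0016^(1/2) = 0.4443306 m^3/s
Step 2 — delivered flow: Q_field = 0.4443306*(1 - 15/100) = 0.3776810 m^3/s
Step 3 — volume delivered: V = 0.3776810 * 10*3600 = 13596.52 m^3
Step 4 — area served: A = V / (depth/1000) = 13596.52 / 0.098 = 138740 m^2
Therefore the field area that can be irrigated = 138740 m^2.


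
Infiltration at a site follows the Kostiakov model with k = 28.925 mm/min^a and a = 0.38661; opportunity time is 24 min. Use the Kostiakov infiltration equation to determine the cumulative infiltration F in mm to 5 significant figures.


Approach: apply the Kostiakov infiltration equation, F = k*t^a.
F = 28.925 * 24^0.38661 = 98.827 mm
Therefore the cumulative infiltration F = 98.827 mm.


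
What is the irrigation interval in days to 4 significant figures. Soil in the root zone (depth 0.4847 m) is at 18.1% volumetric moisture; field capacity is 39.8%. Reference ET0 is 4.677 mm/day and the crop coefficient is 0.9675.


Approach: apply soil-water budget scheduling, SMD = (FC-theta)/100*depth*1000; ETc = ET0*Kc; interval = SMD/ETc.
Step 1 — soil moisture deficit:
  SMD = (39.8 - 18.1)/100 * 0.4847 * 1000 = 105.180 mm
Step 2 — daily crop ET (ETc = ET0*Kc):
  ETc = 4.677 * 0.9675 = 4.52500 mm/day
Step 3 — irrigation interval (SMD/ETc):
  interval = 105.180 / 4.52500 = 23.24 days
Therefore the irrigation interval = 23.24 days.


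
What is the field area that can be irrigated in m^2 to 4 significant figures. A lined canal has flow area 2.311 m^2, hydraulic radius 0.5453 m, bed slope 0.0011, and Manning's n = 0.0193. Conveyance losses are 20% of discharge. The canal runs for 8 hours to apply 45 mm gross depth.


Approach: apply Manning's equation with a conveyance and depth budget, Q = (1/n)*A*R^(2/3)*S^(1/2); Q_field = Q*(1-loss); Area = Q_field*t/(d/1000).
Step 1 — canal discharge (Manning's equation):
  Q = (1/0.0193) * 2.311 * 0.5453^(2/3) * 0.0011^(1/2) = 2.65071 m^3/s
Step 2 — delivered flow: Q_field = 2.65071*(1 - 20/100) = 2.12057 m^3/s
Step 3 — volume delivered: V = 2.12057 * 8*3600 = 61072.4 m^3
Step 4 — area served: A = V / (depth/1000) = 61072.4 / 0.045 = 1357000 m^2
Therefore the field area that can be irrigated = 1357000 m^2.


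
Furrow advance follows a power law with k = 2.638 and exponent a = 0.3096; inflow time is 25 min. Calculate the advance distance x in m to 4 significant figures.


Approach: apply the power-law advance function, x = k*t^a.
x = 2.638 * 25^0.3096 = 7.146 m
Therefore the advance distance x = 7.146 m.


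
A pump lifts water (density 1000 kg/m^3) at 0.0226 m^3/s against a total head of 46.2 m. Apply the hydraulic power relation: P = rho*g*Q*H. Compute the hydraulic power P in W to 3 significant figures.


P = 1000 * 9.81 * 0.0226 * 46.2 = 10200 W
Therefore the hydraulic power P = 10200 W.


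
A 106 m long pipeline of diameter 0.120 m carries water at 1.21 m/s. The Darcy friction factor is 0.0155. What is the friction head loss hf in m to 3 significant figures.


Approach: apply the Darcy-Weisbach equation, hf = f*(L/D)*(v^2/(2g)).
hf = 0.0155 * (106/0.120) * (1.21^2 / (2*9.81))
hf = 1.02 m
Therefore the friction head loss hf = 1.02 m.


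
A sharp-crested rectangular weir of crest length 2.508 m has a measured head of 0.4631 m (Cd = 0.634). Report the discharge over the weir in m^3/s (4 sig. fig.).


Approach: apply the rectangular weir equation, Q = (2/3)*Cd*L*sqrt(2g)*H^1.5.
Q = (2/3)*0.634*2.508*sqrt(2*9.81)*0.4631^1.5 = 1.480 m^3/s
Therefore the discharge over the weir = 1.480 m^3/s.


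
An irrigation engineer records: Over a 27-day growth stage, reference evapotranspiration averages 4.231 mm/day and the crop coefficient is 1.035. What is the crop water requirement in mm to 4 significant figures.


Approach: apply the crop water requirement relation, CWR = ET0 * Kc * days.
CWR = 4.231 * 1.035 * 27 = 118.2 mm
Therefore the crop water requirement = 118.2 mm.


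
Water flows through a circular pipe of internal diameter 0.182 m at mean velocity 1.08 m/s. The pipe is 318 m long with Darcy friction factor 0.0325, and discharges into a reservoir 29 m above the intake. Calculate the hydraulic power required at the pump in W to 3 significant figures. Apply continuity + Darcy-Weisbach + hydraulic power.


Approach: apply continuity + Darcy-Weisbach + hydraulic power, Q = A*v; hf = f*(L/D)*(v^2/(2g)); H = static + hf; P = rho*g*Q*H.
Step 1 — flow rate (continuity, Q = A*v):
  A = pi*(0.182/2)^2 = 0.026016 m^2
  Q = 0.026016 * 1.08 = 0.028097 m^3/s
Step 2 — friction head loss (Darcy-Weisbach):
  hf = 0.0325 * (318/0.182) * (1.08^2 / (2*9.81))
  hf = 3.3759 m
Step 3 — total head: H = 29 + 3.3759 = 32.376 m
Step 4 — hydraulic power (P = rho*g*Q*H):
  P = 1000 * 9.81 * 0.028097 * 32.376 = 8920 W
Therefore the hydraulic power required at the pump = 8920 W.


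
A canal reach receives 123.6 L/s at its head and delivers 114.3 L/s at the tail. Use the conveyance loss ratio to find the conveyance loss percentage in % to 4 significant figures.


Approach: apply the conveyance loss ratio, loss% = ((Q_head - Q_tail)/Q_head)*100.
loss = ((123.6 - 114.3)/123.6)*100 = 7.524 %
Therefore the conveyance loss percentage = 7.524 %.


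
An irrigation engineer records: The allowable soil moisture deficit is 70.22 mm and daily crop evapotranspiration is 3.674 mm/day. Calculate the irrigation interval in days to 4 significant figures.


Approach: apply the irrigation interval relation, interval = SMD / ETc.
interval = 70.22 / 3.674 = 19.11 days
Therefore the irrigation interval = 19.11 days.


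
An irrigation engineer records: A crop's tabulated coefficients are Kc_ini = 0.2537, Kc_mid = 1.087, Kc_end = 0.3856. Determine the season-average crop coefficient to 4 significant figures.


Approach: apply a simple seasonal average, Kc_avg = (Kc_ini + Kc_mid + Kc_end)/3.
Kc_avg = (0.2537 + 1.087 + 0.3856)/3 = 0.5754
Therefore the season-average crop coefficient = 0.5754.


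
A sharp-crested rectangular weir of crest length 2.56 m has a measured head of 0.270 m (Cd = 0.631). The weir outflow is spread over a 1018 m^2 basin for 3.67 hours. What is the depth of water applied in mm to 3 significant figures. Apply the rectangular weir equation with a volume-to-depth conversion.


Approach: apply the rectangular weir equation with a volume-to-depth conversion, Q = (2/3)*Cd*L*sqrt(2g)*H^1.5; d = Q*t/A * 1000.
Step 1 — weir discharge:
  Q = (2/3)*0.631*2.56*sqrt(2*9.81)*0.270^1.5 = 0.66923 m^3/s
Step 2 — volume: V = 0.66923 * 3.67*3600 = 8841.8 m^3
Step 3 — depth: d = V/A * 1000 = 8841.8/1018 * 1000 = 8690 mm
Therefore the depth of water applied = 8690 mm.


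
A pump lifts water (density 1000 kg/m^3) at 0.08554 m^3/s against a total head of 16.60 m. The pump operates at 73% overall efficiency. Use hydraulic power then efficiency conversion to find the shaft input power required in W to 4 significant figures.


Approach: apply hydraulic power then efficiency conversion, P = rho*g*Q*H; P_in = P/eta.
Step 1 — hydraulic power (P = rho*g*Q*H):
  P = 1000 * 9.81 * 0.08554 * 16.60 = 13929.8 W
Step 2 — input power: P_in = P/eta = 13929.8 / 0.73 = 19080 W
Therefore the shaft input power required = 19080 W.


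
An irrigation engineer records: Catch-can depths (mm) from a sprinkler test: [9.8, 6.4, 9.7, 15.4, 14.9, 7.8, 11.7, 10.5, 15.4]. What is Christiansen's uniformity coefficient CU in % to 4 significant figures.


Approach: apply Christiansen's uniformity coefficient, CU = (1 - mean_abs_deviation/mean)*100.
mean = 11.2889 mm
mean |d_i - mean| = 2.72099 mm
CU = (1 - 2.72099/11.2889)*100 = 75.90 %
Therefore Christiansen's uniformity coefficient CU = 75.90 %.


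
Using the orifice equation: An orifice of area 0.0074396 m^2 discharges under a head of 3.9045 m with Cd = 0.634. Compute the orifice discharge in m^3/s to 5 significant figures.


Approach: apply the orifice equation, Q = Cd*A*sqrt(2*g*h).
Q = 0.634 * 0.0074396 * sqrt(2*9.81*3.9045) = 0.041283 m^3/s
Therefore the orifice discharge = 0.041283 m^3/s.


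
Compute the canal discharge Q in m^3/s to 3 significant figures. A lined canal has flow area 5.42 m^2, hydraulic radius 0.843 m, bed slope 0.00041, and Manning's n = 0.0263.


Approach: apply Manning's equation, Q = (1/n)*A*R^(2/3)*S^(1/2).
Q = (1/0.0263) * 5.42 * 0.843^(2/3) * 0.00041^(1/2) = 3.72 m^3/s
Therefore the canal discharge Q = 3.72 m^3/s.


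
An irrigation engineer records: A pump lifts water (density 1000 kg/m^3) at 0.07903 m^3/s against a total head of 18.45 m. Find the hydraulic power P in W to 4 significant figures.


Approach: apply the hydraulic power relation, P = rho*g*Q*H.
P = 1000 * 9.81 * 0.07903 * 18.45 = 14300 W
Therefore the hydraulic power P = 14300 W.


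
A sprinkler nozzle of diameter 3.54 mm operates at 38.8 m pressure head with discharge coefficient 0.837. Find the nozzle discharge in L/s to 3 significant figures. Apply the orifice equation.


Approach: apply the orifice equation, Q = Cd*A*sqrt(2*g*h), A = pi*(d/2)^2.
A = pi*(3.54e-3/2)^2 = 9.8423e-06 m^2
Q = 0.837 * 9.8423e-06 * sqrt(2*9.81*38.8) * 1000 = 0.227 L/s
Therefore the nozzle discharge = 0.227 L/s.


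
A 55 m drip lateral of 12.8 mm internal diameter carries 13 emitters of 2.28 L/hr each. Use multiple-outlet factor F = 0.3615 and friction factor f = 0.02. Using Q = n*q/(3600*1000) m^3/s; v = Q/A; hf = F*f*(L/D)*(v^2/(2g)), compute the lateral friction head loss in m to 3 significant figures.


Q = 13*2.28/(3600*1000) = 8.2333e-06 m^3/s
A = pi*(12.8e-3/2)^2 = 1.2868e-04 m^2, so v = Q/A = 0.063983 m/s
hf = 0.3615*0.02*(55/0.0128)*(0.063983^2/(2*9.81)) = 0.00648 m
Therefore the lateral friction head loss = 0.00648 m.


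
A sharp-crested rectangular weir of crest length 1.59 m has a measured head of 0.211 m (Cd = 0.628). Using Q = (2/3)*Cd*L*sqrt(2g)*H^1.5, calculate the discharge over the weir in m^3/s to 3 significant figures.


Q = (2/3)*0.628*1.59*sqrt(2*9.81)*0.211^1.5 = 0.286 m^3/s
Therefore the discharge over the weir = 0.286 m^3/s.


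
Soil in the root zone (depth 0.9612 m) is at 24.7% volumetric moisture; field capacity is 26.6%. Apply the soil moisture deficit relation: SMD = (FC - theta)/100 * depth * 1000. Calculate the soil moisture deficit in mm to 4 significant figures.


SMD = (26.6 - 24.7)/100 * 0.9612 * 1000 = 18.26 mm
Therefore the soil moisture deficit = 18.26 mm.


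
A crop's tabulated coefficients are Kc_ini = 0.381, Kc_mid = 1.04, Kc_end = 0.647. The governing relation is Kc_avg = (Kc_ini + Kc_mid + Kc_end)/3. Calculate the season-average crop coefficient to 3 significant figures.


Kc_avg = (0.381 + 1.04 + 0.647)/3 = 0.689
Therefore the season-average crop coefficient = 0.689.


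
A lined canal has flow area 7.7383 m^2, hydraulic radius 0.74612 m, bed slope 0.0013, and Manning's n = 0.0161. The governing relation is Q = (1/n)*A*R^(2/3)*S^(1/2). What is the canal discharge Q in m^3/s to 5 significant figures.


Q = (1/0.0161) * 7.7383 * 0.74612^(2/3) * 0.0013^(1/2) = 14.256 m^3/s
Therefore the canal discharge Q = 14.256 m^3/s.


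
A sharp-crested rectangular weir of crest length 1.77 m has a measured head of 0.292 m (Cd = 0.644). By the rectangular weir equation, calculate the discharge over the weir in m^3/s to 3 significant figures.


Approach: apply the rectangular weir equation, Q = (2/3)*Cd*L*sqrt(2g)*H^1.5.
Q = (2/3)*0.644*1.77*sqrt(2*9.81)*0.292^1.5 = 0.531 m^3/s
Therefore the discharge over the weir = 0.531 m^3/s.


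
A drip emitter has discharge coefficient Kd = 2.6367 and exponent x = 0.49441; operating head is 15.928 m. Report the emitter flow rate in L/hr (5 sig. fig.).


Approach: apply the emitter characteristic equation, q = Kd * h^x.
q = 2.6367 * 15.928^0.49441 = 10.361 L/hr
Therefore the emitter flow rate = 10.361 L/hr.


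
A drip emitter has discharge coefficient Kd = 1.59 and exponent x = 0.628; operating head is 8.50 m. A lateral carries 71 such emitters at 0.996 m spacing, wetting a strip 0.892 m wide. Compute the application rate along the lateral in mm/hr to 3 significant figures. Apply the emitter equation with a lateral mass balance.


Approach: apply the emitter equation with a lateral mass balance, q = Kd*h^x; Q = n*q; rate = Q/(n*spacing*width).
Step 1 — single emitter flow (q = Kd*h^x):
  q = 1.59 * 8.50^0.628 = 6.0964 L/hr
Step 2 — total lateral flow: Q = 71 * 6.0964 = 432.84 L/hr
Step 3 — wetted area: A = 71 * 0.996 * 0.892 = 63.079 m^2
Step 4 — application rate: Q/A = 432.84/63.079 = 6.86 mm/hr
Therefore the application rate along the lateral = 6.86 mm/hr.


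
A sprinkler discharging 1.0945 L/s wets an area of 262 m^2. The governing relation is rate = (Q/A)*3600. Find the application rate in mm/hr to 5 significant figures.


rate = (1.0945 / 262) * 3600 = 15.039 mm/hr
Therefore the application rate = 15.039 mm/hr.


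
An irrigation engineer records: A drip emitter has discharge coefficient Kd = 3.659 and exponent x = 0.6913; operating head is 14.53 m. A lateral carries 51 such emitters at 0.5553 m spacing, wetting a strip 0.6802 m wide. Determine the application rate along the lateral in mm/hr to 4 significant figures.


Approach: apply the emitter equation with a lateral mass balance, q = Kd*h^x; Q = n*q; rate = Q/(n*spacing*width).
Step 1 — single emitter flow (q = Kd*h^x):
  q = 3.659 * 14.53^0.6913 = 23.2722 L/hr
Step 2 — total lateral flow: Q = 51 * 23.2722 = 1186.88 L/hr
Step 3 — wetted area: A = 51 * 0.5553 * 0.6802 = 19.2635 m^2
Step 4 — application rate: Q/A = 1186.88/19.2635 = 61.61 mm/hr
Therefore the application rate along the lateral = 61.61 mm/hr.


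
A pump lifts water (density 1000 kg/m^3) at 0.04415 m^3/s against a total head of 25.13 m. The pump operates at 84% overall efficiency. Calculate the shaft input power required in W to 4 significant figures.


Approach: apply hydraulic power then efficiency conversion, P = rho*g*Q*H; P_in = P/eta.
Step 1 — hydraulic power (P = rho*g*Q*H):
  P = 1000 * 9.81 * 0.04415 * 25.13 = 10884.1 W
Step 2 — input power: P_in = P/eta = 10884.1 / 0.84 = 12960 W
Therefore the shaft input power required = 12960 W.


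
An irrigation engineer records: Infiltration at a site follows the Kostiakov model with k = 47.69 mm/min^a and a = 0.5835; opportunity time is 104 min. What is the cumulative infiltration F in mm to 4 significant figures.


Approach: apply the Kostiakov infiltration equation, F = k*t^a.
F = 47.69 * 104^0.5835 = 716.7 mm
Therefore the cumulative infiltration F = 716.7 mm.


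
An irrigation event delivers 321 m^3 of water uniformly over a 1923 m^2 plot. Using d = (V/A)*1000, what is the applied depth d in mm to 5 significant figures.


d = (321 / 1923) * 1000 = 166.93 mm
Therefore the applied depth d = 166.93 mm.


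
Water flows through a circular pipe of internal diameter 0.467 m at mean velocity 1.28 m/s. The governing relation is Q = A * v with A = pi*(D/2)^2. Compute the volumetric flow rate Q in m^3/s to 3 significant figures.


A = pi*(0.467/2)^2 = 0.17129 m^2
Q = 0.17129 * 1.28 = 0.219 m^3/s
Therefore the volumetric flow rate Q = 0.219 m^3/s.


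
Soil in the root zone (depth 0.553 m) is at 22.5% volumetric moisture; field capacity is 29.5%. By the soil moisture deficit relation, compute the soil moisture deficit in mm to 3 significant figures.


Approach: apply the soil moisture deficit relation, SMD = (FC - theta)/100 * depth * 1000.
SMD = (29.5 - 22.5)/100 * 0.553 * 1000 = 38.7 mm
Therefore the soil moisture deficit = 38.7 mm.


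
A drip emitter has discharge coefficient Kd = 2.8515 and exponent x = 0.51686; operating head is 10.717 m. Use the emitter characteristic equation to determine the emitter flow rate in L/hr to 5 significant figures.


Approach: apply the emitter characteristic equation, q = Kd * h^x.
q = 2.8515 * 10.717^0.51686 = 9.7158 L/hr
Therefore the emitter flow rate = 9.7158 L/hr.


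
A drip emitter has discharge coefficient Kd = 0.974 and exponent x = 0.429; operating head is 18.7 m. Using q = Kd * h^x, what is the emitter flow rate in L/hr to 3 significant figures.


q = 0.974 * 18.7^0.429 = 3.42 L/hr
Therefore the emitter flow rate = 3.42 L/hr.


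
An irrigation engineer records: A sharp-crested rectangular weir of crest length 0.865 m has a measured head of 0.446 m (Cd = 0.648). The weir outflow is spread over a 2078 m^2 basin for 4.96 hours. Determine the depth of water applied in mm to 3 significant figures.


Approach: apply the rectangular weir equation with a volume-to-depth conversion, Q = (2/3)*Cd*L*sqrt(2g)*H^1.5; d = Q*t/A * 1000.
Step 1 — weir discharge:
  Q = (2/3)*0.648*0.865*sqrt(2*9.81)*0.446^1.5 = 0.49301 m^3/s
Step 2 — volume: V = 0.49301 * 4.96*3600 = 8803.1 m^3
Step 3 — depth: d = V/A * 1000 = 8803.1/2078 * 1000 = 4240 mm
Therefore the depth of water applied = 4240 mm.


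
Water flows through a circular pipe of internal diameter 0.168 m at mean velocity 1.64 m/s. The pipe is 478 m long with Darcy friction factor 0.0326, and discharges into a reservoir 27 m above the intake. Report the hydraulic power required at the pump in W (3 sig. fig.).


Approach: apply continuity + Darcy-Weisbach + hydraulic power, Q = A*v; hf = f*(L/D)*(v^2/(2g)); H = static + hf; P = rho*g*Q*H.
Step 1 — flow rate (continuity, Q = A*v):
  A = pi*(0.168/2)^2 = 0.022167 m^2
  Q = 0.022167 * 1.64 = 0.036354 m^3/s
Step 2 — friction head loss (Darcy-Weisbach):
  hf = 0.0326 * (478/0.168) * (1.64^2 / (2*9.81))
  hf = 12.715 m
Step 3 — total head: H = 27 + 12.715 = 39.715 m
Step 4 — hydraulic power (P = rho*g*Q*H):
  P = 1000 * 9.81 * 0.036354 * 39.715 = 14200 W
Therefore the hydraulic power required at the pump = 14200 W.


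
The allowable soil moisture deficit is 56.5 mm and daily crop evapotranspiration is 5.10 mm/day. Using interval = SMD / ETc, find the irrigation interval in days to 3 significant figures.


interval = 56.5 / 5.10 = 11.1 days
Therefore the irrigation interval = 11.1 days.


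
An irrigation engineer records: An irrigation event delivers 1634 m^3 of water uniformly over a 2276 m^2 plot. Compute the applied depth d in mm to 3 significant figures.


Approach: apply depth from volume over area, d = (V/A)*1000.
d = (1634 / 2276) * 1000 = 718 mm
Therefore the applied depth d = 718 mm.


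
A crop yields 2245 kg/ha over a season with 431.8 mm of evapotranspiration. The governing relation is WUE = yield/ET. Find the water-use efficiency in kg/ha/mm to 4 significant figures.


WUE = 2245 / 431.8 = 5.199 kg/ha/mm
Therefore the water-use efficiency = 5.199 kg/ha/mm.


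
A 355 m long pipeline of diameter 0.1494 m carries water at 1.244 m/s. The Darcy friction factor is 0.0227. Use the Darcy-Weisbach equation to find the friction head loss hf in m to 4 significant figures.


Approach: apply the Darcy-Weisbach equation, hf = f*(L/D)*(v^2/(2g)).
hf = 0.0227 * (355/0.1494) * (1.244^2 / (2*9.81))
hf = 4.254 m
Therefore the friction head loss hf = 4.254 m.


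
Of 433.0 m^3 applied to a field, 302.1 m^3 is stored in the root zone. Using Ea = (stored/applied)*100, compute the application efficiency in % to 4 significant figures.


Ea = (302.1/433.0)*100 = 69.77 %
Therefore the application efficiency = 69.77 %.


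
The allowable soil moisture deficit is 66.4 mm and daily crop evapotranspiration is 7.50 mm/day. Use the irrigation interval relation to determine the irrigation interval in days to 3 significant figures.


Approach: apply the irrigation interval relation, interval = SMD / ETc.
interval = 66.4 / 7.50 = 8.85 days
Therefore the irrigation interval = 8.85 days.


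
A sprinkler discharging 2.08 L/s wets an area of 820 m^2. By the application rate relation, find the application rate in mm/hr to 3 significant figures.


Approach: apply the application rate relation, rate = (Q/A)*3600.
rate = (2.08 / 820) * 3600 = 9.13 mm/hr
Therefore the application rate = 9.13 mm/hr.


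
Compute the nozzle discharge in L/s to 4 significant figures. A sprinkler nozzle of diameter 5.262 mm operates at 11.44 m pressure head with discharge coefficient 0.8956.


Approach: apply the orifice equation, Q = Cd*A*sqrt(2*g*h), A = pi*(d/2)^2.
A = pi*(5.262e-3/2)^2 = 2.17466e-05 m^2
Q = 0.8956 * 2.17466e-05 * sqrt(2*9.81*11.44) * 1000 = 0.2918 L/s
Therefore the nozzle discharge = 0.2918 L/s.


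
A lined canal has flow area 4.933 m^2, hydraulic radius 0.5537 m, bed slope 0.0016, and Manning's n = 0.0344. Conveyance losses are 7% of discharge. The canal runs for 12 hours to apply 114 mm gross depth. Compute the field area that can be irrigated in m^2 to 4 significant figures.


Approach: apply Manning's equation with a conveyance and depth budget, Q = (1/n)*A*R^(2/3)*S^(1/2); Q_field = Q*(1-loss); Area = Q_field*t/(d/1000).
Step 1 — canal discharge (Manning's equation):
  Q = (1/0.0344) * 4.933 * 0.5537^(2/3) * 0.0016^(1/2) = 3.86779 m^3/s
Step 2 — delivered flow: Q_field = 3.86779*(1 - 7/100) = 3.59704 m^3/s
Step 3 — volume delivered: V = 3.59704 * 12*3600 = 155392 m^3
Step 4 — area served: A = V / (depth/1000) = 155392 / 0.114 = 1363000 m^2
Therefore the field area that can be irrigated = 1363000 m^2.
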